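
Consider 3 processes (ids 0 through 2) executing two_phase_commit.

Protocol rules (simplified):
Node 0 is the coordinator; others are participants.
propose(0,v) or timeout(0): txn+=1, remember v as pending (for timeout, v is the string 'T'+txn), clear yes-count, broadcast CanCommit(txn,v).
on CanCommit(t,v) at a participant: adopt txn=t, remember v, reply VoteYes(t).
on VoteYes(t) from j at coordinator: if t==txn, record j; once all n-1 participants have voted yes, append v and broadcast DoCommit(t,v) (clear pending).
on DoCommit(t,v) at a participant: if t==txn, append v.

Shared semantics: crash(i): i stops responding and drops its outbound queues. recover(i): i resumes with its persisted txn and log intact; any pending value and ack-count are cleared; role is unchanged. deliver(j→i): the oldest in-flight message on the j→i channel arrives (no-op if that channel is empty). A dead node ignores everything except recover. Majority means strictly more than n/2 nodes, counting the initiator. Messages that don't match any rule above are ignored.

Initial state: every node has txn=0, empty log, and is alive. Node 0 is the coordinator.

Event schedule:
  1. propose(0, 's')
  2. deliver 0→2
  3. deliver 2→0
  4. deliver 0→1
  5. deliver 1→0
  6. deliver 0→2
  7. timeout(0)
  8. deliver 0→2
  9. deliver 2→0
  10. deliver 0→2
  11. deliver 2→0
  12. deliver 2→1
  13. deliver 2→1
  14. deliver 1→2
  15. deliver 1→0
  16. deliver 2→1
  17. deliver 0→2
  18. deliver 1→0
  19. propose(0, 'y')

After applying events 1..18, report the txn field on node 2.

1. propose(0,'s'):  <0:coor t1 ->
2. deliver 0→2:  <2:part t1 ->
3. deliver 2→0:  nop
4. deliver 0→1:  <1:part t1 ->
5. deliver 1→0:  <0:coor t1 s>
6. deliver 0→2:  <2:part t1 s>
7. timeout(0):  <0:coor t2 s>
8. deliver 0→2:  <2:part t2 s>
9. deliver 2→0:  nop
10. deliver 0→2:  nop
11. deliver 2→0:  nop
12. deliver 2→1:  nop
13. deliver 2→1:  nop
14. deliver 1→2:  nop
15. deliver 1→0:  nop
16. deliver 2→1:  nop
17. deliver 0→2:  nop
18. deliver 1→0:  nop

2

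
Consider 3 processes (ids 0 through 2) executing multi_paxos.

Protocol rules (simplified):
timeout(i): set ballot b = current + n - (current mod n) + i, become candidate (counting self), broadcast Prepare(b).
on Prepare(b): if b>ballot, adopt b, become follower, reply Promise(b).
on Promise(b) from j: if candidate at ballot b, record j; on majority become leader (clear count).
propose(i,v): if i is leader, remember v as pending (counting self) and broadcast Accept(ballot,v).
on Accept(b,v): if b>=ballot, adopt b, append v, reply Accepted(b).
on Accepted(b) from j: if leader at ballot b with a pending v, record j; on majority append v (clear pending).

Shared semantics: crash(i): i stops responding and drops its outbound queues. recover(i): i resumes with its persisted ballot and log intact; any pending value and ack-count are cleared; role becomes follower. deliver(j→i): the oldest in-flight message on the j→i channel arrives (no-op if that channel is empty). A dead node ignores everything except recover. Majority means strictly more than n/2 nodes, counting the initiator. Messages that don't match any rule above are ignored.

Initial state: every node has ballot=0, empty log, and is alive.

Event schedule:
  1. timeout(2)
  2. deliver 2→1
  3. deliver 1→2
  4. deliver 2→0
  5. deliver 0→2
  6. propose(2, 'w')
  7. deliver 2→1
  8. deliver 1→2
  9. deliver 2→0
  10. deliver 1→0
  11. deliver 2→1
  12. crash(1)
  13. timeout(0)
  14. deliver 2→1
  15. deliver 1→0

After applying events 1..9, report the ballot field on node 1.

5

e1 timeout(2): 2[cand,b=5,-]
e2 deliver 2→1: 1[foll,b=5,-]
e3 deliver 1→2: 2[lead,b=5,-]
e4 deliver 2→0: 0[foll,b=5,-]
e5 deliver 0→2: ·
e6 propose(2,'w'): ·
e7 deliver 2→1: 1[foll,b=5,w]
e8 deliver 1→2: 2[lead,b=5,w]
e9 deliver 2→0: 0[foll,b=5,w]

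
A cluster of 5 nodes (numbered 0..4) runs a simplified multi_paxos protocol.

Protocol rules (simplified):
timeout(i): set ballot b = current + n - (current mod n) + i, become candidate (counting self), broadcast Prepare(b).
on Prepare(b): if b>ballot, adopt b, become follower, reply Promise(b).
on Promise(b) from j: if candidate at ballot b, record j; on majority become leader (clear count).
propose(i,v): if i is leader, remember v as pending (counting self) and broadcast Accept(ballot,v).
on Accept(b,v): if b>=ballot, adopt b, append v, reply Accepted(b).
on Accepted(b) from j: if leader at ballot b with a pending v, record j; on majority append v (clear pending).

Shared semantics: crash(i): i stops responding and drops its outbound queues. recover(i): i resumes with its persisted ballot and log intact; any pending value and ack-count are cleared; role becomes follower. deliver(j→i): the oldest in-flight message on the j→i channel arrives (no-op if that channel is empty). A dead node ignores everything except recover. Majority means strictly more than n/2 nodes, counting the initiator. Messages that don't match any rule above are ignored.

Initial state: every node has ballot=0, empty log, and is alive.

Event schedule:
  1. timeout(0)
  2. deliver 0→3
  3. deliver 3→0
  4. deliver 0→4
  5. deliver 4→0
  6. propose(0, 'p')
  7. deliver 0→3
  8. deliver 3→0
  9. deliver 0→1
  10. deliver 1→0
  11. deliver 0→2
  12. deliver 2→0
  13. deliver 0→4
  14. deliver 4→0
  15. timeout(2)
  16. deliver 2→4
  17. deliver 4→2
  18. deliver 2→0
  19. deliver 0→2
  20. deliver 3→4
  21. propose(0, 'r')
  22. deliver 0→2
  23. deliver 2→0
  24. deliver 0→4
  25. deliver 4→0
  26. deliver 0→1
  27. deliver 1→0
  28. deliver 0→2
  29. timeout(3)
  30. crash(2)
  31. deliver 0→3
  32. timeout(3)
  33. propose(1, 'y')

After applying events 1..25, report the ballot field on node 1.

after 1 — timeout(0): n0:cand/b5/[-]
after 2 — deliver 0→3: n3:foll/b5/[-]
after 3 — deliver 3→0: ·
after 4 — deliver 0→4: n4:foll/b5/[-]
after 5 — deliver 4→0: n0:lead/b5/[-]
after 6 — propose(0,'p'): ·
after 7 — deliver 0→3: n3:foll/b5/[p]
after 8 — deliver 3→0: ·
after 9 — deliver 0→1: n1:foll/b5/[-]
after 10 — deliver 1→0: ·
after 11 — deliver 0→2: n2:foll/b5/[-]
after 12 — deliver 2→0: ·
after 13 — deliver 0→4: n4:foll/b5/[p]
after 14 — deliver 4→0: n0:lead/b5/[p]
after 15 — timeout(2): n2:cand/b12/[-]
after 16 — deliver 2→4: n4:foll/b12/[p]
after 17 — deliver 4→2: ·
after 18 — deliver 2→0: n0:foll/b12/[p]
after 19 — deliver 0→2: ·
after 20 — deliver 3→4: ·
after 21 — propose(0,'r'): ·
after 22 — deliver 0→2: n2:lead/b12/[-]
after 23 — deliver 2→0: ·
after 24 — deliver 0→4: ·
after 25 — deliver 4→0: ·

5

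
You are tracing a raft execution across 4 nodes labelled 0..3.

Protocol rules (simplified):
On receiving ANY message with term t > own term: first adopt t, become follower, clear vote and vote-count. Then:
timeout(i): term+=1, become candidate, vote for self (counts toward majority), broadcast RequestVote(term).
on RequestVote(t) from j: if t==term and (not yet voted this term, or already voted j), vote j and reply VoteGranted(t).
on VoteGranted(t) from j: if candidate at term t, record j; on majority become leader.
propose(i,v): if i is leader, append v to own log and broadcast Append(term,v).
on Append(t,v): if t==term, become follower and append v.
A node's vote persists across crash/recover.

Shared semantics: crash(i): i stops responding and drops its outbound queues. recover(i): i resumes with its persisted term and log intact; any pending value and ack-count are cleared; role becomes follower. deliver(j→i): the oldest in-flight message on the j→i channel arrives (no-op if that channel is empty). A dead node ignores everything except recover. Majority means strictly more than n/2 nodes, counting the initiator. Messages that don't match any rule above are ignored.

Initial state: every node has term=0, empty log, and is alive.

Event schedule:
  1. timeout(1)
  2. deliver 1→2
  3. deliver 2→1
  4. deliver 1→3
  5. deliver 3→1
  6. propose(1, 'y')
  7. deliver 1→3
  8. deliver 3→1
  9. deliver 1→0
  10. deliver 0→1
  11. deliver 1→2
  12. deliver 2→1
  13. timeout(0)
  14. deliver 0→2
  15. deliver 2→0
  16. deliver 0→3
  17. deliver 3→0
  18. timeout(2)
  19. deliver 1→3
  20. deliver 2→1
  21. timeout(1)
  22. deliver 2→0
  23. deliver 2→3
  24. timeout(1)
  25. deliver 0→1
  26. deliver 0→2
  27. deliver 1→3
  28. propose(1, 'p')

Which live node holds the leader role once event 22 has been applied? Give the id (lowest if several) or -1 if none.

e1 timeout(1): 1[cand,t=1,-]
e2 deliver 1→2: 2[foll,t=1,-]
e3 deliver 2→1: ·
e4 deliver 1→3: 3[foll,t=1,-]
e5 deliver 3→1: 1[lead,t=1,-]
e6 propose(1,'y'): 1[lead,t=1,y]
e7 deliver 1→3: 3[foll,t=1,y]
e8 deliver 3→1: ·
e9 deliver 1→0: 0[foll,t=1,-]
e10 deliver 0→1: ·
e11 deliver 1→2: 2[foll,t=1,y]
e12 deliver 2→1: ·
e13 timeout(0): 0[cand,t=2,-]
e14 deliver 0→2: 2[foll,t=2,y]
e15 deliver 2→0: ·
e16 deliver 0→3: 3[foll,t=2,y]
e17 deliver 3→0: 0[lead,t=2,-]
e18 timeout(2): 2[cand,t=3,y]
e19 deliver 1→3: ·
e20 deliver 2→1: 1[foll,t=3,y]
e21 timeout(1): 1[cand,t=4,y]
e22 deliver 2→0: 0[foll,t=3,-]

-1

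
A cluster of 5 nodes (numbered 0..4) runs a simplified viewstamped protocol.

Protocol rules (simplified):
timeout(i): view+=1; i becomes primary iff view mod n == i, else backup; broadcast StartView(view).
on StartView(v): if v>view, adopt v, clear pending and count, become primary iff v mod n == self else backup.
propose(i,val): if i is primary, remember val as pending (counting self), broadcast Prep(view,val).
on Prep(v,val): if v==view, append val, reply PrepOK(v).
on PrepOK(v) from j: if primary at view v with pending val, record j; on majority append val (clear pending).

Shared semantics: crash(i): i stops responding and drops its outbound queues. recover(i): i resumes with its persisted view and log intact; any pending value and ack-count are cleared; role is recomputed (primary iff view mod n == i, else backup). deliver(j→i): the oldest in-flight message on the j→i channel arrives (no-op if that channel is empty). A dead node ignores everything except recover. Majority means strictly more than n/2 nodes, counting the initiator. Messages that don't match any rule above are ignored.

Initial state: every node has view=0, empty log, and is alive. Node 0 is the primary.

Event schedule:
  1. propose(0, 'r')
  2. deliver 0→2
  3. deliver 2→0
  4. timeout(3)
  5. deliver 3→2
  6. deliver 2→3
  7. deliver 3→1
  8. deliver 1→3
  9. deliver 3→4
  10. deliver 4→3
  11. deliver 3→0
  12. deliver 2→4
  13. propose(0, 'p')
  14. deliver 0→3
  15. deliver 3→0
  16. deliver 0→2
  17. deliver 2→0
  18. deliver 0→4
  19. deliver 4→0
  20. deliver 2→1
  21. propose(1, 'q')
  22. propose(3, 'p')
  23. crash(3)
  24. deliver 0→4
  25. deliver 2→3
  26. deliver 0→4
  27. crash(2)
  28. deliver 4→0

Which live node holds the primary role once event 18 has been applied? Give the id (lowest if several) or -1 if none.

1. propose(0,'r'):  nop
2. deliver 0→2:  <2:back v0 r>
3. deliver 2→0:  nop
4. timeout(3):  <3:back v1 ->
5. deliver 3→2:  <2:back v1 r>
6. deliver 2→3:  nop
7. deliver 3→1:  <1:prim v1 ->
8. deliver 1→3:  nop
9. deliver 3→4:  <4:back v1 ->
10. deliver 4→3:  nop
11. deliver 3→0:  <0:back v1 ->
12. deliver 2→4:  nop
13. propose(0,'p'):  nop
14. deliver 0→3:  nop
15. deliver 3→0:  nop
16. deliver 0→2:  nop
17. deliver 2→0:  nop
18. deliver 0→4:  nop

1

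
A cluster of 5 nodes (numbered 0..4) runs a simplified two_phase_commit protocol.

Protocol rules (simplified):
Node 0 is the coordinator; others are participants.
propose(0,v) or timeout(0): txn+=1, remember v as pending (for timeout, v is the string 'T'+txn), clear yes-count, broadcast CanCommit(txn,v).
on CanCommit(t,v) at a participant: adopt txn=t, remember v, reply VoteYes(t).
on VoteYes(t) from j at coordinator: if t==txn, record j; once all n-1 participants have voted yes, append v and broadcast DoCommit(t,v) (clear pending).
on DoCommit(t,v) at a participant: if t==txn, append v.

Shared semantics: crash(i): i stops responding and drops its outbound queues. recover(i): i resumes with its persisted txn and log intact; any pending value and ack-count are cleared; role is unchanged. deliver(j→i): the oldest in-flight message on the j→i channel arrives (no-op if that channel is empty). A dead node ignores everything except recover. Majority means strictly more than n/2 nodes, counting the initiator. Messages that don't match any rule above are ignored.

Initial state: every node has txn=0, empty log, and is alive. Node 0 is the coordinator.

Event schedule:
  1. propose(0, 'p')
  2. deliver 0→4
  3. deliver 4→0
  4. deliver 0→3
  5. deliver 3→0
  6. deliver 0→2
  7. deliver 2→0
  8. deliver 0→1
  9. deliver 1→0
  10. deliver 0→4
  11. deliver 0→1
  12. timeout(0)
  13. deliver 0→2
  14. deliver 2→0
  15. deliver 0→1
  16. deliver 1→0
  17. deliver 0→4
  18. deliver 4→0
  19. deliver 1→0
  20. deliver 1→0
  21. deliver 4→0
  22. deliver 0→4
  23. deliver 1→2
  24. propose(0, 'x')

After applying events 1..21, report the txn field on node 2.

1. propose(0,'p'):  <0:coor t1 ->
2. deliver 0→4:  <4:part t1 ->
3. deliver 4→0:  nop
4. deliver 0→3:  <3:part t1 ->
5. deliver 3→0:  nop
6. deliver 0→2:  <2:part t1 ->
7. deliver 2→0:  nop
8. deliver 0→1:  <1:part t1 ->
9. deliver 1→0:  <0:coor t1 p>
10. deliver 0→4:  <4:part t1 p>
11. deliver 0→1:  <1:part t1 p>
12. timeout(0):  <0:coor t2 p>
13. deliver 0→2:  <2:part t1 p>
14. deliver 2→0:  nop
15. deliver 0→1:  <1:part t2 p>
16. deliver 1→0:  nop
17. deliver 0→4:  <4:part t2 p>
18. deliver 4→0:  nop
19. deliver 1→0:  nop
20. deliver 1→0:  nop
21. deliver 4→0:  nop

1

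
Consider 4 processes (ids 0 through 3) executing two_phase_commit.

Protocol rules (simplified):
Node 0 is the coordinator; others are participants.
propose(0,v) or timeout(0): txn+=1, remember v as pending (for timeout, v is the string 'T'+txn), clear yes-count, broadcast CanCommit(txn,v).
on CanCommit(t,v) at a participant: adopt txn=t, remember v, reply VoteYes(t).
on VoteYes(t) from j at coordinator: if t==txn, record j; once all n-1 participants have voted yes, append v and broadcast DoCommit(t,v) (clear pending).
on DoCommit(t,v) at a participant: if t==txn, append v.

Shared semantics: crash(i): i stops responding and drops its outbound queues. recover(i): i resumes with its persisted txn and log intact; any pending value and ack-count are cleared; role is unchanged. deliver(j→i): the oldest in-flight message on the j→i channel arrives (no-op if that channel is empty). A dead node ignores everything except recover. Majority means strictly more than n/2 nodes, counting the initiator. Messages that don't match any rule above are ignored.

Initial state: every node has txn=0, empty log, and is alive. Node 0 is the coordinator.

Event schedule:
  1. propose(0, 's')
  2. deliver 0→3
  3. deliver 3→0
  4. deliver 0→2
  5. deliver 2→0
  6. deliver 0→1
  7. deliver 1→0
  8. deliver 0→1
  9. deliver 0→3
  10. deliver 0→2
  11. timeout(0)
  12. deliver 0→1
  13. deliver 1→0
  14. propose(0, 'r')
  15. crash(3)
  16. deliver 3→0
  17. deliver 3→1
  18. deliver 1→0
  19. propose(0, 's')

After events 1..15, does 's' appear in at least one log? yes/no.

yes

e1 propose(0,'s'): 0[coor,t=1,-]
e2 deliver 0→3: 3[part,t=1,-]
e3 deliver 3→0: ·
e4 deliver 0→2: 2[part,t=1,-]
e5 deliver 2→0: ·
e6 deliver 0→1: 1[part,t=1,-]
e7 deliver 1→0: 0[coor,t=1,s]
e8 deliver 0→1: 1[part,t=1,s]
e9 deliver 0→3: 3[part,t=1,s]
e10 deliver 0→2: 2[part,t=1,s]
e11 timeout(0): 0[coor,t=2,s]
e12 deliver 0→1: 1[part,t=2,s]
e13 deliver 1→0: ·
e14 propose(0,'r'): 0[coor,t=3,s]
e15 crash(3): 3[✗part,t=1,s]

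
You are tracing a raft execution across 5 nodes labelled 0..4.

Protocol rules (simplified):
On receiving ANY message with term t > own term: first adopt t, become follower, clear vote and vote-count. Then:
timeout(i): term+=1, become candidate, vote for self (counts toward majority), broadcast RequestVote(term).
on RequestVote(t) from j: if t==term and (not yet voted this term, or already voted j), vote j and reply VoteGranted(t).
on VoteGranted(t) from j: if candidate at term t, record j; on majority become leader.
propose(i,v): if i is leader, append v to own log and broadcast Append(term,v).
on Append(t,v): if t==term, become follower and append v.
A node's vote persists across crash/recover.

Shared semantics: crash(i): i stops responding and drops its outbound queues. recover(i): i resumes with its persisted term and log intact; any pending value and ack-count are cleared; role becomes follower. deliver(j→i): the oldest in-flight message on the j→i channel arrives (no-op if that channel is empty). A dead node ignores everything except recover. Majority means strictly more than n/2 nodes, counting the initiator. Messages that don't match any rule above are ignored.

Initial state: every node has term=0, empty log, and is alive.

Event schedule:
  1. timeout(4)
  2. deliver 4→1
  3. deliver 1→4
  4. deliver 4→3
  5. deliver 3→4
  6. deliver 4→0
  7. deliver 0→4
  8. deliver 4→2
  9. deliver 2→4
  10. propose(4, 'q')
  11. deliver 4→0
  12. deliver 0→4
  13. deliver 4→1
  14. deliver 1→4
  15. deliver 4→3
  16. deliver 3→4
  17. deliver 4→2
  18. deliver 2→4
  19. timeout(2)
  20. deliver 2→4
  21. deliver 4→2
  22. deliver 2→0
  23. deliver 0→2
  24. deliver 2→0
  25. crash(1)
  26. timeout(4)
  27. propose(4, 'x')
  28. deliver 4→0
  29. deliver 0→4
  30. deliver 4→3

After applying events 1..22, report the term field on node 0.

2

after 1 — timeout(4): n4:cand/t1/[-]
after 2 — deliver 4→1: n1:foll/t1/[-]
after 3 — deliver 1→4: ·
after 4 — deliver 4→3: n3:foll/t1/[-]
after 5 — deliver 3→4: n4:lead/t1/[-]
after 6 — deliver 4→0: n0:foll/t1/[-]
after 7 — deliver 0→4: ·
after 8 — deliver 4→2: n2:foll/t1/[-]
after 9 — deliver 2→4: ·
after 10 — propose(4,'q'): n4:lead/t1/[q]
after 11 — deliver 4→0: n0:foll/t1/[q]
after 12 — deliver 0→4: ·
after 13 — deliver 4→1: n1:foll/t1/[q]
after 14 — deliver 1→4: ·
after 15 — deliver 4→3: n3:foll/t1/[q]
after 16 — deliver 3→4: ·
after 17 — deliver 4→2: n2:foll/t1/[q]
after 18 — deliver 2→4: ·
after 19 — timeout(2): n2:cand/t2/[q]
after 20 — deliver 2→4: n4:foll/t2/[q]
after 21 — deliver 4→2: ·
after 22 — deliver 2→0: n0:foll/t2/[q]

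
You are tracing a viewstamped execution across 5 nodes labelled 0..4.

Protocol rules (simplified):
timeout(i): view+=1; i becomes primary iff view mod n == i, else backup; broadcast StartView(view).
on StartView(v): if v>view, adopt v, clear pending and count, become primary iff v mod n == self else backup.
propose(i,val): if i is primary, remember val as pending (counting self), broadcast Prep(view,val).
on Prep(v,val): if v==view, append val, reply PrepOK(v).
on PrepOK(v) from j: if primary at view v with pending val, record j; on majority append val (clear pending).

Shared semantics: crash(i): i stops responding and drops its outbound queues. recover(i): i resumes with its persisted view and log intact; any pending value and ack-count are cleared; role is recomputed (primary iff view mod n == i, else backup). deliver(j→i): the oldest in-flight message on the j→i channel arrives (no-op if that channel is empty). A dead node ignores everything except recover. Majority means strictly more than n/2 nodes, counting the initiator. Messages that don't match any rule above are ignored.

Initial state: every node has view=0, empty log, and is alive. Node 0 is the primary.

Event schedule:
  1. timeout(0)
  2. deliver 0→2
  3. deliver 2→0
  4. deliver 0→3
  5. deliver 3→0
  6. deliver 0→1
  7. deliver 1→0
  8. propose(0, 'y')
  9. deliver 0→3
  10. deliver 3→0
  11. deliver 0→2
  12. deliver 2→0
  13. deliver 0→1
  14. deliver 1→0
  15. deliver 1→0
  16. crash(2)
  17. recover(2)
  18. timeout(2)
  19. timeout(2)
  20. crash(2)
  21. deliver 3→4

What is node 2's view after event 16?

1

e1 timeout(0): 0[back,v=1,-]
e2 deliver 0→2: 2[back,v=1,-]
e3 deliver 2→0: ·
e4 deliver 0→3: 3[back,v=1,-]
e5 deliver 3→0: ·
e6 deliver 0→1: 1[prim,v=1,-]
e7 deliver 1→0: ·
e8 propose(0,'y'): ·
e9 deliver 0→3: ·
e10 deliver 3→0: ·
e11 deliver 0→2: ·
e12 deliver 2→0: ·
e13 deliver 0→1: ·
e14 deliver 1→0: ·
e15 deliver 1→0: ·
e16 crash(2): 2[✗back,v=1,-]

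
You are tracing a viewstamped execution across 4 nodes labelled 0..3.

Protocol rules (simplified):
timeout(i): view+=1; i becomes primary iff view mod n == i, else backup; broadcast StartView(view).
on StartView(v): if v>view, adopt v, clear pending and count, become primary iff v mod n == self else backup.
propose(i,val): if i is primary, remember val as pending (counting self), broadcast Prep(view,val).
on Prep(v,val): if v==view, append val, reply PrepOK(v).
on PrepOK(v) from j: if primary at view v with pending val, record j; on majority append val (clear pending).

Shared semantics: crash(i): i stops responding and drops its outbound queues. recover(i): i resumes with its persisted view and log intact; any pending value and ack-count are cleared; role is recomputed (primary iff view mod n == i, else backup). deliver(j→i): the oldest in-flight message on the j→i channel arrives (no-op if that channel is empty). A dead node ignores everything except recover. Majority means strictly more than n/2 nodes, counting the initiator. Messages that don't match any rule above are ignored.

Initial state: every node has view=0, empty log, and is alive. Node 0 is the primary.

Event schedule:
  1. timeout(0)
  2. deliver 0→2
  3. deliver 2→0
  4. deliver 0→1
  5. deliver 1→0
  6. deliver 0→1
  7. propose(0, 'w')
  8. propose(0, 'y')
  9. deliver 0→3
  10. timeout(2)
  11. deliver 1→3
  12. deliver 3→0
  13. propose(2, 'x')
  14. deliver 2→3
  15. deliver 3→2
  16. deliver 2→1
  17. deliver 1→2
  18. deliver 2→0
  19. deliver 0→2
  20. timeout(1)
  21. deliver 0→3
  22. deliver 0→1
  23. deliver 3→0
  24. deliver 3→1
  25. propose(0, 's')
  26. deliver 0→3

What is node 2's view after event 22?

[1] timeout(0) → N0(back v1 [-])
[2] deliver 0→2 → N2(back v1 [-])
[3] deliver 2→0 → ∅
[4] deliver 0→1 → N1(prim v1 [-])
[5] deliver 1→0 → ∅
[6] deliver 0→1 → ∅
[7] propose(0,'w') → ∅
[8] propose(0,'y') → ∅
[9] deliver 0→3 → N3(back v1 [-])
[10] timeout(2) → N2(prim v2 [-])
[11] deliver 1→3 → ∅
[12] deliver 3→0 → ∅
[13] propose(2,'x') → ∅
[14] deliver 2→3 → N3(back v2 [-])
[15] deliver 3→2 → ∅
[16] deliver 2→1 → N1(back v2 [-])
[17] deliver 1→2 → ∅
[18] deliver 2→0 → N0(back v2 [-])
[19] deliver 0→2 → ∅
[20] timeout(1) → N1(back v3 [-])
[21] deliver 0→3 → ∅
[22] deliver 0→1 → ∅

2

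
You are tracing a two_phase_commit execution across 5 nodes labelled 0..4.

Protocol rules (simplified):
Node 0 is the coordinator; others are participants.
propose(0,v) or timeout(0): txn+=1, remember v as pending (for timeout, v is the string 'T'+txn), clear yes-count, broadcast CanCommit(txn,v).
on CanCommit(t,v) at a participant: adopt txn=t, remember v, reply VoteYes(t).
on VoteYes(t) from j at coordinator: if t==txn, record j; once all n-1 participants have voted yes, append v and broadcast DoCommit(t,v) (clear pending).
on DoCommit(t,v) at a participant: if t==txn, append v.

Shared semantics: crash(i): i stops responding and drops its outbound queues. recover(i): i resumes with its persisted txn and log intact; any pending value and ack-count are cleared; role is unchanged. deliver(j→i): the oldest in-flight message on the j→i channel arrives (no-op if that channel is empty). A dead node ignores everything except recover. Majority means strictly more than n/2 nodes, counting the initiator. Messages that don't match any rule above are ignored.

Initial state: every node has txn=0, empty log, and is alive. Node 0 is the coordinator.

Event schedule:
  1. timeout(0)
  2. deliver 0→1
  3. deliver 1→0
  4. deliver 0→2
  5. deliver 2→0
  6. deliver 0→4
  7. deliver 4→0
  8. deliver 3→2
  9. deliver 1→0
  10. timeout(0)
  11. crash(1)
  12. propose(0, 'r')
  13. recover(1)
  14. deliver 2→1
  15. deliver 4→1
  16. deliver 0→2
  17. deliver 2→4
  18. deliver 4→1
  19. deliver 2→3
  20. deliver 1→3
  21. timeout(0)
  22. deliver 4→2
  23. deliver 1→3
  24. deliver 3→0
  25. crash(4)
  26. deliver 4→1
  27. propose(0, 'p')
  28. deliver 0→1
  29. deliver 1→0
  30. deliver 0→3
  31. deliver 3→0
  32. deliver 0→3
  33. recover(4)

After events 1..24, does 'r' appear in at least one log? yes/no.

1. timeout(0):  <0:coor t1 ->
2. deliver 0→1:  <1:part t1 ->
3. deliver 1→0:  nop
4. deliver 0→2:  <2:part t1 ->
5. deliver 2→0:  nop
6. deliver 0→4:  <4:part t1 ->
7. deliver 4→0:  nop
8. deliver 3→2:  nop
9. deliver 1→0:  nop
10. timeout(0):  <0:coor t2 ->
11. crash(1):  <1:✗part t1 ->
12. propose(0,'r'):  <0:coor t3 ->
13. recover(1):  <1:part t1 ->
14. deliver 2→1:  nop
15. deliver 4→1:  nop
16. deliver 0→2:  <2:part t2 ->
17. deliver 2→4:  nop
18. deliver 4→1:  nop
19. deliver 2→3:  nop
20. deliver 1→3:  nop
21. timeout(0):  <0:coor t4 ->
22. deliver 4→2:  nop
23. deliver 1→3:  nop
24. deliver 3→0:  nop

no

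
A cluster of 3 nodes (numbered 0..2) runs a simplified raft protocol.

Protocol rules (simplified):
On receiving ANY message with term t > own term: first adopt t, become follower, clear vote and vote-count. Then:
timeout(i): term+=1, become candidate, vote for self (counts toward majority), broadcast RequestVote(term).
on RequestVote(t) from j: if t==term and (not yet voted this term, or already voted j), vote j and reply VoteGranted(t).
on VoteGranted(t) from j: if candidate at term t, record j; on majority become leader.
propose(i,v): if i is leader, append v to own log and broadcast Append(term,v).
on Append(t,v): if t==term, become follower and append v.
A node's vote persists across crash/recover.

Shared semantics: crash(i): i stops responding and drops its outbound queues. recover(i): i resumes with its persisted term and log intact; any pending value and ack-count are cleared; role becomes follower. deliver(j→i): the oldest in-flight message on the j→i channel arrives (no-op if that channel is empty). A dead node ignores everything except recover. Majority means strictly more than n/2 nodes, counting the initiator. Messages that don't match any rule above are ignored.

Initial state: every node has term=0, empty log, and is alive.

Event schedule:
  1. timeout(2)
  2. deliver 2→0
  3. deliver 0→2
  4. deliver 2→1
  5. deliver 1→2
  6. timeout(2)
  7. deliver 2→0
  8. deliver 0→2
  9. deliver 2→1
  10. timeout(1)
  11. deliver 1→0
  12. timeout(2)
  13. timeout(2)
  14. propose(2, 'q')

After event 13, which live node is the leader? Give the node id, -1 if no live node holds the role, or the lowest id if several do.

-1

step 1 timeout(2): 2={cand,t=1,log=-}
step 2 deliver 2→0: 0={foll,t=1,log=-}
step 3 deliver 0→2: 2={lead,t=1,log=-}
step 4 deliver 2→1: 1={foll,t=1,log=-}
step 5 deliver 1→2: —
step 6 timeout(2): 2={cand,t=2,log=-}
step 7 deliver 2→0: 0={foll,t=2,log=-}
step 8 deliver 0→2: 2={lead,t=2,log=-}
step 9 deliver 2→1: 1={foll,t=2,log=-}
step 10 timeout(1): 1={cand,t=3,log=-}
step 11 deliver 1→0: 0={foll,t=3,log=-}
step 12 timeout(2): 2={cand,t=3,log=-}
step 13 timeout(2): 2={cand,t=4,log=-}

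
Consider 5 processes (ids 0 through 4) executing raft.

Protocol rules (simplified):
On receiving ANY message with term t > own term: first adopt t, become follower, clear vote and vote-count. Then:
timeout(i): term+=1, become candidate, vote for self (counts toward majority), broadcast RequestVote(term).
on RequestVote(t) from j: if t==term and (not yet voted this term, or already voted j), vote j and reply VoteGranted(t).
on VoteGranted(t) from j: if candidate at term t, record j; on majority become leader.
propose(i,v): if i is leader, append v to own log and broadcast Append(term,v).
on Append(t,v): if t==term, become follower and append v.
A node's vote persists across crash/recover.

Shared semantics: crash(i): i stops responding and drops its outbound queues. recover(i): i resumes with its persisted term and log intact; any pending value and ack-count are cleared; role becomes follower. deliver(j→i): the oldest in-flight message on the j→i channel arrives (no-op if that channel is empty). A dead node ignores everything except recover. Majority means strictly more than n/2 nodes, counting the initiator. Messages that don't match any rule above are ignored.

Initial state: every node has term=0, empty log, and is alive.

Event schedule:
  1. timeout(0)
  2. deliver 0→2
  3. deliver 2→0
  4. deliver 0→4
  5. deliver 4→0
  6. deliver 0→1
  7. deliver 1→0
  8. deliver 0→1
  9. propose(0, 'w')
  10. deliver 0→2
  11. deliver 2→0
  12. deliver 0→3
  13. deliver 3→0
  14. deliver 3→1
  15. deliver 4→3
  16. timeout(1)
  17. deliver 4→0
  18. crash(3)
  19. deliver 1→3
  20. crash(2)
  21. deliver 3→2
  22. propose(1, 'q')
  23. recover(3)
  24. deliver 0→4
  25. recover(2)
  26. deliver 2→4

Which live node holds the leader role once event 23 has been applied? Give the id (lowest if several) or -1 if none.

e1 timeout(0): 0[cand,t=1,-]
e2 deliver 0→2: 2[foll,t=1,-]
e3 deliver 2→0: ·
e4 deliver 0→4: 4[foll,t=1,-]
e5 deliver 4→0: 0[lead,t=1,-]
e6 deliver 0→1: 1[foll,t=1,-]
e7 deliver 1→0: ·
e8 deliver 0→1: ·
e9 propose(0,'w'): 0[lead,t=1,w]
e10 deliver 0→2: 2[foll,t=1,w]
e11 deliver 2→0: ·
e12 deliver 0→3: 3[foll,t=1,-]
e13 deliver 3→0: ·
e14 deliver 3→1: ·
e15 deliver 4→3: ·
e16 timeout(1): 1[cand,t=2,-]
e17 deliver 4→0: ·
e18 crash(3): 3[✗foll,t=1,-]
e19 deliver 1→3: ·
e20 crash(2): 2[✗foll,t=1,w]
e21 deliver 3→2: ·
e22 propose(1,'q'): ·
e23 recover(3): 3[foll,t=1,-]

0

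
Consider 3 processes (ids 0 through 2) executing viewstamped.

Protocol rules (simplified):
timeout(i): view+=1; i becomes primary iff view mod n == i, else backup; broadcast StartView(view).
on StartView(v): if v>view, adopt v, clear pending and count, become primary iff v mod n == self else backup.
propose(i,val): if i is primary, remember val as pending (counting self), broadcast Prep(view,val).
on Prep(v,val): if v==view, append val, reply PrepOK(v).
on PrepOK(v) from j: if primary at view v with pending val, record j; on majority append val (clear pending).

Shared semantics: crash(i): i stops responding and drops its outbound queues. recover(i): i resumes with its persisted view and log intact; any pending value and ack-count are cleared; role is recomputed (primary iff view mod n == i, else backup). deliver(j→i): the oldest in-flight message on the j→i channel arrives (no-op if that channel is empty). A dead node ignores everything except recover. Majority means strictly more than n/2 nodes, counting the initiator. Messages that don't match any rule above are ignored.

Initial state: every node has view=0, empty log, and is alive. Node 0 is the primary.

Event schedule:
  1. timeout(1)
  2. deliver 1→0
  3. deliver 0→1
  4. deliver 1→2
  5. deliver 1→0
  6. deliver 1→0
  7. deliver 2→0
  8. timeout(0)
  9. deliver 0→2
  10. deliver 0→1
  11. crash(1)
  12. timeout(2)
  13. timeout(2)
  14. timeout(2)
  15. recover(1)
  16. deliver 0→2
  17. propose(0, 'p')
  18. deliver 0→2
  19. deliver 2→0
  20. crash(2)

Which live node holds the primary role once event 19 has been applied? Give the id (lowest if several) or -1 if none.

after 1 — timeout(1): n1:prim/v1/[-]
after 2 — deliver 1→0: n0:back/v1/[-]
after 3 — deliver 0→1: ·
after 4 — deliver 1→2: n2:back/v1/[-]
after 5 — deliver 1→0: ·
after 6 — deliver 1→0: ·
after 7 — deliver 2→0: ·
after 8 — timeout(0): n0:back/v2/[-]
after 9 — deliver 0→2: n2:prim/v2/[-]
after 10 — deliver 0→1: n1:back/v2/[-]
after 11 — crash(1): n1:✗back/v2/[-]
after 12 — timeout(2): n2:back/v3/[-]
after 13 — timeout(2): n2:back/v4/[-]
after 14 — timeout(2): n2:prim/v5/[-]
after 15 — recover(1): n1:back/v2/[-]
after 16 — deliver 0→2: ·
after 17 — propose(0,'p'): ·
after 18 — deliver 0→2: ·
after 19 — deliver 2→0: n0:prim/v3/[-]

0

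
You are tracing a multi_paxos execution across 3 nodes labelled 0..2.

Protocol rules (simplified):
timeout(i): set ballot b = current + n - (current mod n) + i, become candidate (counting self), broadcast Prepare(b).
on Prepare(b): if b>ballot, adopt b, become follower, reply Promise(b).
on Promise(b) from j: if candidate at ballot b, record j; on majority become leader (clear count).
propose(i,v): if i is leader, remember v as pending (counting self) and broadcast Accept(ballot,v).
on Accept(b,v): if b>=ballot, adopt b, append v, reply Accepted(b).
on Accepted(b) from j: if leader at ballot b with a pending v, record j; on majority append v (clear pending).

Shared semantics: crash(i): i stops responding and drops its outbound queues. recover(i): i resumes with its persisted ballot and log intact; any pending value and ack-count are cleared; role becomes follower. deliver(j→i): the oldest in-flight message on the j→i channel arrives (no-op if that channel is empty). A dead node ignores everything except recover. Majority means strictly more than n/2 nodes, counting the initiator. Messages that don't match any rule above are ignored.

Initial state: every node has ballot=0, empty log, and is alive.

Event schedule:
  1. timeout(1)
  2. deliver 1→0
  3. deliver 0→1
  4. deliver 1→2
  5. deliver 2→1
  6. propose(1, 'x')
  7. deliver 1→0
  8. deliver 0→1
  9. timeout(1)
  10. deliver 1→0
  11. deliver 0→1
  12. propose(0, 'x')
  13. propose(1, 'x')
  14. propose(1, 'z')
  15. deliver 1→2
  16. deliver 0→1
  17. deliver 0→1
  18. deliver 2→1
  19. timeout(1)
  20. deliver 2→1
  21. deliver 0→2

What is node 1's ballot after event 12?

7

1. timeout(1):  <1:cand b4 ->
2. deliver 1→0:  <0:foll b4 ->
3. deliver 0→1:  <1:lead b4 ->
4. deliver 1→2:  <2:foll b4 ->
5. deliver 2→1:  nop
6. propose(1,'x'):  nop
7. deliver 1→0:  <0:foll b4 x>
8. deliver 0→1:  <1:lead b4 x>
9. timeout(1):  <1:cand b7 x>
10. deliver 1→0:  <0:foll b7 x>
11. deliver 0→1:  <1:lead b7 x>
12. propose(0,'x'):  nop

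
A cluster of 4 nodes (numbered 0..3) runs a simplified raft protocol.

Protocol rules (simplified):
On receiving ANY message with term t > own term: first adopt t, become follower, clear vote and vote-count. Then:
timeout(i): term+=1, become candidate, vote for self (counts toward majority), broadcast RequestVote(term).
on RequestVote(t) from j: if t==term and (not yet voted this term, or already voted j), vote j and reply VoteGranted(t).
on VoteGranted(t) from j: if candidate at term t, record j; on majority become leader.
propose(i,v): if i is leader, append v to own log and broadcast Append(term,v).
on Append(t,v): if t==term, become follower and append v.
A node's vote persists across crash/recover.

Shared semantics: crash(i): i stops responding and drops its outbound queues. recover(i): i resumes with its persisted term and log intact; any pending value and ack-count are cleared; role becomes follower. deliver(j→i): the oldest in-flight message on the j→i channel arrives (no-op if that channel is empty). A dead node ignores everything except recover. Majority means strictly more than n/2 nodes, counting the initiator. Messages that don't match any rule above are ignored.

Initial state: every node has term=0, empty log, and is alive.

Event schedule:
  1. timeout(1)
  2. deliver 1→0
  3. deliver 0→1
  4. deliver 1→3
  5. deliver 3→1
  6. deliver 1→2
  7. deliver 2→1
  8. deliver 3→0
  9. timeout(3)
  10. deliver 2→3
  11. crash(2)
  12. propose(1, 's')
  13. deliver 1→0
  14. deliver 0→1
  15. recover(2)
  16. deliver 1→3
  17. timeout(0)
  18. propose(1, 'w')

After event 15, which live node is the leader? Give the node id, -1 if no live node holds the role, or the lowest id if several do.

after 1 — timeout(1): n1:cand/t1/[-]
after 2 — deliver 1→0: n0:foll/t1/[-]
after 3 — deliver 0→1: ·
after 4 — deliver 1→3: n3:foll/t1/[-]
after 5 — deliver 3→1: n1:lead/t1/[-]
after 6 — deliver 1→2: n2:foll/t1/[-]
after 7 — deliver 2→1: ·
after 8 — deliver 3→0: ·
after 9 — timeout(3): n3:cand/t2/[-]
after 10 — deliver 2→3: ·
after 11 — crash(2): n2:✗foll/t1/[-]
after 12 — propose(1,'s'): n1:lead/t1/[s]
after 13 — deliver 1→0: n0:foll/t1/[s]
after 14 — deliver 0→1: ·
after 15 — recover(2): n2:foll/t1/[-]

1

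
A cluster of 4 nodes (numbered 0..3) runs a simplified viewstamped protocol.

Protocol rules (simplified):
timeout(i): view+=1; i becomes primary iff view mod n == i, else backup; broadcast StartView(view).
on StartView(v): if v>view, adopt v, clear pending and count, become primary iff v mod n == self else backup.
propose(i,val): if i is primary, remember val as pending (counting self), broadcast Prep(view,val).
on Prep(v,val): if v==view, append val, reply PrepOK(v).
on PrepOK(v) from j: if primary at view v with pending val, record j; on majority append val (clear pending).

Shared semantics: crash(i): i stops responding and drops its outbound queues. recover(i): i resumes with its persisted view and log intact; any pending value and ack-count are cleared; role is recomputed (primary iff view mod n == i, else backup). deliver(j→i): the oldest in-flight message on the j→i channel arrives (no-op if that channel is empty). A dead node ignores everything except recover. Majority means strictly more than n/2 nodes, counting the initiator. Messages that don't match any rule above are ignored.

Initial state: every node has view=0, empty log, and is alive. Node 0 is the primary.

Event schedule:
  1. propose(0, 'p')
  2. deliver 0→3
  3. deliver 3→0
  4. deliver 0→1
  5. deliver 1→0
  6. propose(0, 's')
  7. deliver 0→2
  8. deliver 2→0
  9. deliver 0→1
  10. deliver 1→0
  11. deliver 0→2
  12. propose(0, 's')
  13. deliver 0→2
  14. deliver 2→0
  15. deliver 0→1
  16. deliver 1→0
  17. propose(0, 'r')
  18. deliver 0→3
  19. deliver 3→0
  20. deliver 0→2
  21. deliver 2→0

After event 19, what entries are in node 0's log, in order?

p,s,s

1. propose(0,'p'):  nop
2. deliver 0→3:  <3:back v0 p>
3. deliver 3→0:  nop
4. deliver 0→1:  <1:back v0 p>
5. deliver 1→0:  <0:prim v0 p>
6. propose(0,'s'):  nop
7. deliver 0→2:  <2:back v0 p>
8. deliver 2→0:  nop
9. deliver 0→1:  <1:back v0 p,s>
10. deliver 1→0:  <0:prim v0 p,s>
11. deliver 0→2:  <2:back v0 p,s>
12. propose(0,'s'):  nop
13. deliver 0→2:  <2:back v0 p,s,s>
14. deliver 2→0:  nop
15. deliver 0→1:  <1:back v0 p,s,s>
16. deliver 1→0:  <0:prim v0 p,s,s>
17. propose(0,'r'):  nop
18. deliver 0→3:  <3:back v0 p,s>
19. deliver 3→0:  nop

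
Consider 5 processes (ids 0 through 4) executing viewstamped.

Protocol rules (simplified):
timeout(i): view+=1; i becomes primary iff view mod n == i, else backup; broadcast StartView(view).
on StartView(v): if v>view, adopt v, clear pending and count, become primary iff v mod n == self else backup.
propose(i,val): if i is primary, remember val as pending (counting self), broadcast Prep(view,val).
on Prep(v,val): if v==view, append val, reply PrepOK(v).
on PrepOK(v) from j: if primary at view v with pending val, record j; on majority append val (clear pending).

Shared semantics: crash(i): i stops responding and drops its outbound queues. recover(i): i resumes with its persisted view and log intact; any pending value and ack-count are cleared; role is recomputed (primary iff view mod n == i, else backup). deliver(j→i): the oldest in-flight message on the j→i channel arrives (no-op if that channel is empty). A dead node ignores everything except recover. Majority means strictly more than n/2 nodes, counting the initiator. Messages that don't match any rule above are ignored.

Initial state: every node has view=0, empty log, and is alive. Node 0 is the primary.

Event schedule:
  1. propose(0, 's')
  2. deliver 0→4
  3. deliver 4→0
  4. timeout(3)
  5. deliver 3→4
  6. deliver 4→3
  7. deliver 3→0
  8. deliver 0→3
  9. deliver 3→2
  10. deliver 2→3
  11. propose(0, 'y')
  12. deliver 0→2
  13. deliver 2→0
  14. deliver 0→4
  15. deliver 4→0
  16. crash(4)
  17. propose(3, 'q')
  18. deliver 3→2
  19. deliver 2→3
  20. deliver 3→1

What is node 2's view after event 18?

1

[1] propose(0,'s') → ∅
[2] deliver 0→4 → N4(back v0 [s])
[3] deliver 4→0 → ∅
[4] timeout(3) → N3(back v1 [-])
[5] deliver 3→4 → N4(back v1 [s])
[6] deliver 4→3 → ∅
[7] deliver 3→0 → N0(back v1 [-])
[8] deliver 0→3 → ∅
[9] deliver 3→2 → N2(back v1 [-])
[10] deliver 2→3 → ∅
[11] propose(0,'y') → ∅
[12] deliver 0→2 → ∅
[13] deliver 2→0 → ∅
[14] deliver 0→4 → ∅
[15] deliver 4→0 → ∅
[16] crash(4) → N4(✗back v1 [s])
[17] propose(3,'q') → ∅
[18] deliver 3→2 → ∅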